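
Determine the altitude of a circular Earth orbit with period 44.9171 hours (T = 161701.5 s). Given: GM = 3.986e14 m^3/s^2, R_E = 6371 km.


T = 161701.5 s
r = (mu*T^2/(4*pi^2))^(1/3) = (3.986e14 * 161701.5^2 / (4*pi^2))^(1/3)
r = 6.4150772e+07 m = 64150.7717 km
alt = r - R_E = 64150.7717 - 6371 = 57779.7717 km

57779.7717 km


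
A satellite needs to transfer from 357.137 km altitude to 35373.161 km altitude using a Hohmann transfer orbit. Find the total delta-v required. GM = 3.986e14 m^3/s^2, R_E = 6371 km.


r1 = 6728.1370 km = 6.728137e+06 m
r2 = 41744.1610 km = 4.1744161e+07 m
dv1 = sqrt(mu/r1)*(sqrt(2*r2/(r1+r2)) - 1) = 2404.5377 m/s
dv2 = sqrt(mu/r2)*(1 - sqrt(2*r1/(r1+r2))) = 1461.9676 m/s
total dv = |dv1| + |dv2| = 2404.5377 + 1461.9676 = 3866.5053 m/s = 3.8665 km/s

3.8665 km/s


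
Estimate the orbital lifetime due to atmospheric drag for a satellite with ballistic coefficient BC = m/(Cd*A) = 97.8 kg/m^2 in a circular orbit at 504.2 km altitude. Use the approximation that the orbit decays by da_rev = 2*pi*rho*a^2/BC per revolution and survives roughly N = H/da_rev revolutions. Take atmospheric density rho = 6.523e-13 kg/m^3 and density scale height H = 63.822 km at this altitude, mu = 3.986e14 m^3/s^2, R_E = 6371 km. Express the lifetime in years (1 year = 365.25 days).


a = R_E + alt = 6875.2000 km = 6.8752e+06 m
da_rev = 2*pi*rho*a^2/BC = 2*pi*6.523e-13*(6.8752e+06)^2/97.8 = 1.980884 m per revolution
N = H/da_rev = 63822.0000 m / 1.980884 m = 32218.9472 revolutions
P = 2*pi*sqrt(a^3/mu) = 5673.3454 s
lifetime = N*P = 32218.9472 * 5673.3454 = 1.8278922e+08 s = 2115.6159 days
years = 2115.6159 / 365.25 = 5.7922 years

5.7922 years


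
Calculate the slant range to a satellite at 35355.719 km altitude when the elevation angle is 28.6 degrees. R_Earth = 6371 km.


h = 35355.719 km, el = 28.6 deg
d = -R_E*sin(el) + sqrt((R_E*sin(el))^2 + 2*R_E*h + h^2)
d = -6371.0000*sin(0.4991642) + sqrt((6371.0000*0.4786919)^2 + 2*6371.0000*35355.719 + 35355.719^2)
d = 38300.3495 km

38300.3495 km


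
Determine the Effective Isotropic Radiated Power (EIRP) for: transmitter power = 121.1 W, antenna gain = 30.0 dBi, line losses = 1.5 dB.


Pt = 121.1 W = 20.8314 dBW
EIRP = Pt_dBW + Gt - losses = 20.8314 + 30.0 - 1.5 = 49.3314 dBW

49.3314 dBW


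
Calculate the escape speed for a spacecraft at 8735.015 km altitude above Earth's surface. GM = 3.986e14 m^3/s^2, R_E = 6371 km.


r = 6371.0 + 8735.015 = 15106.0150 km = 1.5106015e+07 m
v_esc = sqrt(2*mu/r) = sqrt(2*3.986e14 / 1.5106015e+07)
v_esc = 7264.5495 m/s = 7.2645 km/s

7.2645 km/s


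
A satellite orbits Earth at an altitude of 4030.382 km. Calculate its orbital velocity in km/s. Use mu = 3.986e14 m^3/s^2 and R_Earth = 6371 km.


r = R_E + alt = 6371.0 + 4030.382 = 10401.3820 km = 1.0401382e+07 m
v = sqrt(mu/r) = sqrt(3.986e14 / 1.0401382e+07) = 6190.4629 m/s = 6.1905 km/s

6.1905 km/s


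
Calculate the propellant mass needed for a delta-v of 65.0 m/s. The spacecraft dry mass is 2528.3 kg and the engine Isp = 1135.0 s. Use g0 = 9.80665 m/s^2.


ve = Isp * g0 = 1135.0 * 9.80665 = 11130.547750 m/s
mass ratio = exp(dv/ve) = exp(65.0/11130.547750) = 1.00585687
m_prop = m_dry * (mr - 1) = 2528.3 * (1.00585687 - 1)
m_prop = 14.8079 kg

14.8079 kg


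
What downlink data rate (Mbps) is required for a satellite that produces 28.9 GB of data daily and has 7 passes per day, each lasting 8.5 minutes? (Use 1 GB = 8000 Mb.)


total contact time = 7 * 8.5 * 60 = 3570.0000 s
data = 28.9 GB = 231200.0000 Mb
rate = 231200.0000 / 3570.0000 = 64.7619 Mbps

64.7619 Mbps


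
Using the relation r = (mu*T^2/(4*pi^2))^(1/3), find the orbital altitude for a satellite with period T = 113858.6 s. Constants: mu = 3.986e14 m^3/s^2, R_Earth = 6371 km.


T = 113858.6 s
r = (mu*T^2/(4*pi^2))^(1/3) = (3.986e14 * 113858.6^2 / (4*pi^2))^(1/3)
r = 5.0773419e+07 m = 50773.4194 km
alt = r - R_E = 50773.4194 - 6371 = 44402.4194 km

44402.4194 km


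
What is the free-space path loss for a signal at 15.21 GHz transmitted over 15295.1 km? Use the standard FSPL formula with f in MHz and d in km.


f = 15.21 GHz = 15210.0000 MHz
d = 15295.1 km
FSPL = 32.44 + 20*log10(15210.0000) + 20*log10(15295.1)
FSPL = 32.44 + 83.6426 + 83.6910
FSPL = 199.7736 dB

199.7736 dB


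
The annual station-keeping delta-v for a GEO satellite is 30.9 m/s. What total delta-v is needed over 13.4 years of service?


dV = rate * years = 30.9 * 13.4
dV = 414.0600 m/s

414.0600 m/s


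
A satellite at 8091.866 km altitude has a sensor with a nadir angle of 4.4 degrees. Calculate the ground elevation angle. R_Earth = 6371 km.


r = R_E + alt = 14462.8660 km
Law of sines in the satellite / Earth-center / ground-point triangle:
  sin(nadir)/R_E = sin(90 + el)/r  =>  cos(el) = (r/R_E)*sin(nadir)
cos(el) = (14462.8660 / 6371.0000) * sin(4.4 deg) = 0.1741606
el = arccos(0.1741606) = 79.9702 deg
(Earth-central angle = 90 - nadir - el = 5.6298 deg)

79.9702 degrees


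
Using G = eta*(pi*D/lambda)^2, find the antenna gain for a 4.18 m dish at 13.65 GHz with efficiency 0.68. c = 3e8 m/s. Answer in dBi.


lambda = c/f = 3e8 / 1.365e+10 = 0.02197802 m
G = eta*(pi*D/lambda)^2 = 0.68*(pi*4.18/0.02197802)^2
G = 242763.8492 (linear)
G = 10*log10(242763.8492) = 53.8518 dBi

53.8518 dBi


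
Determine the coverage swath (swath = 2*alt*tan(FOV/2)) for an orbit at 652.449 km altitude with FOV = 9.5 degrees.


FOV = 9.5 deg = 0.1658063 rad
swath = 2 * alt * tan(FOV/2) = 2 * 652.449 * tan(0.08290314)
swath = 2 * 652.449 * 0.08309359
swath = 108.4287 km

108.4287 km


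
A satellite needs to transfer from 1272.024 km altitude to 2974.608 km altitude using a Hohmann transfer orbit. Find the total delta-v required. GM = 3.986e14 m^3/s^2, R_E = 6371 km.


r1 = 7643.0240 km = 7.643024e+06 m
r2 = 9345.6080 km = 9.345608e+06 m
dv1 = sqrt(mu/r1)*(sqrt(2*r2/(r1+r2)) - 1) = 353.2341 m/s
dv2 = sqrt(mu/r2)*(1 - sqrt(2*r1/(r1+r2))) = 335.8919 m/s
total dv = |dv1| + |dv2| = 353.2341 + 335.8919 = 689.1259 m/s = 0.6891259 km/s

0.6891 km/s


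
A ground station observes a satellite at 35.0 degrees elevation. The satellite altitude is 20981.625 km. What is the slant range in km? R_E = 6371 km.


h = 20981.625 km, el = 35.0 deg
d = -R_E*sin(el) + sqrt((R_E*sin(el))^2 + 2*R_E*h + h^2)
d = -6371.0000*sin(0.6108652) + sqrt((6371.0000*0.5735764)^2 + 2*6371.0000*20981.625 + 20981.625^2)
d = 23195.8849 km

23195.8849 km


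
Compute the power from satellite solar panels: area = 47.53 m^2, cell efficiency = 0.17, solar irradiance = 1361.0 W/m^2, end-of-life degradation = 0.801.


P = area * eta * S * degradation
P = 47.53 * 0.17 * 1361.0 * 0.801
P = 8808.6099 W

8808.6099 W


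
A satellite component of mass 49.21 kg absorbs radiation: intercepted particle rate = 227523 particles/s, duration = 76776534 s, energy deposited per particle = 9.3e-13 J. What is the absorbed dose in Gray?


Total energy deposited = rate * time * E_per
  = 227523 * 76776534 * 9.3e-13 = 16.2456 J
Dose = E_total / mass = 16.2456 / 49.21
Dose = 0.3301288 Gy

0.3301 Gy


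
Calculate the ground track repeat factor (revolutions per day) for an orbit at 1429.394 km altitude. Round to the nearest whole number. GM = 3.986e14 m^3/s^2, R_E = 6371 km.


r = 7.800394e+06 m
T = 2*pi*sqrt(r^3/mu) = 6856.2403 s = 114.2707 min
revs/day = 1440 / 114.2707 = 12.6017
Rounded: 13 revolutions per day

13 revolutions per day


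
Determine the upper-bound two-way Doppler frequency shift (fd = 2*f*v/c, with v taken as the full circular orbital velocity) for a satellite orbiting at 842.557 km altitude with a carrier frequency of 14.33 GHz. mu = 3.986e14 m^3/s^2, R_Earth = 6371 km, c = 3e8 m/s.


r = 7.213557e+06 m
v = sqrt(mu/r) = 7433.5097 m/s (worst-case radial velocity)
f = 14.33 GHz = 1.433e+10 Hz
fd = 2*f*v/c = 2*1.433e+10*7433.5097/3.0e+08
fd = 710147.9613 Hz

710147.9613 Hz


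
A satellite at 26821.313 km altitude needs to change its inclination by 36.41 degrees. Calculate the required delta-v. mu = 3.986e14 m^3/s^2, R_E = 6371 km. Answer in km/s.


r = 33192.3130 km = 3.3192313e+07 m
V = sqrt(mu/r) = 3465.3722 m/s
di = 36.41 deg = 0.6354744 rad
dV = 2*V*sin(di/2) = 2*3465.3722*sin(0.3177372)
dV = 2165.2881 m/s = 2.1653 km/s

2.1653 km/s


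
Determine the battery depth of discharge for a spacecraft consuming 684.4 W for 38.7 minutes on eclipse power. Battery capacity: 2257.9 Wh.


E_used = P * t / 60 = 684.4 * 38.7 / 60 = 441.4380 Wh
DOD = E_used / E_total * 100 = 441.4380 / 2257.9 * 100
DOD = 19.5508 %

19.5508 %


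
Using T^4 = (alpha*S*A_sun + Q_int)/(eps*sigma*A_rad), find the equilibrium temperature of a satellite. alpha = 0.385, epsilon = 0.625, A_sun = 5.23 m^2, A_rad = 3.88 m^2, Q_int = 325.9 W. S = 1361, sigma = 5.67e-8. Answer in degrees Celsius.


Numerator = alpha*S*A_sun + Q_int = 0.385*1361*5.23 + 325.9 = 3066.3416 W
Denominator = eps*sigma*A_rad = 0.625*5.67e-8*3.88 = 1.374975e-07 W/K^4
T^4 = 2.2301071e+10 K^4
T = 386.4394 K = 113.2894 C

113.2894 degrees Celsius


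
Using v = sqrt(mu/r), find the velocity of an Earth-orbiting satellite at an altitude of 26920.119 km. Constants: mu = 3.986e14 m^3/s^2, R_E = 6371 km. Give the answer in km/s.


r = R_E + alt = 6371.0 + 26920.119 = 33291.1190 km = 3.3291119e+07 m
v = sqrt(mu/r) = sqrt(3.986e14 / 3.3291119e+07) = 3460.2259 m/s = 3.4602 km/s

3.4602 km/s


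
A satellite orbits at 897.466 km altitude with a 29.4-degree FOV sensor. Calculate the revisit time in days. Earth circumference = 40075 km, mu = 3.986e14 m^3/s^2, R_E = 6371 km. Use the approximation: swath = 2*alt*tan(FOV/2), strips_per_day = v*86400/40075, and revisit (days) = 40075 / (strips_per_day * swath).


swath = 2*897.466*tan(0.2565634) = 470.8916 km
v = sqrt(mu/r) = 7405.3786 m/s = 7.4054 km/s
strips/day = v*86400/40075 = 7.4054*86400/40075 = 15.9657
coverage/day = strips * swath = 15.9657 * 470.8916 = 7518.1055 km
revisit = 40075 / 7518.1055 = 5.3305 days

5.3305 days


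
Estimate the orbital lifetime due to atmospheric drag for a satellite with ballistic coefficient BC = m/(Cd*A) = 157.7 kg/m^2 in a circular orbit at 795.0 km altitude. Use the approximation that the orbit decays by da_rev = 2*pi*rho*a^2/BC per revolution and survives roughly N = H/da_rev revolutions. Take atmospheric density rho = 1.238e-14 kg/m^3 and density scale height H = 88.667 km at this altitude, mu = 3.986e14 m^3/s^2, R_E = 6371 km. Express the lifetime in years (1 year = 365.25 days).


a = R_E + alt = 7166.0000 km = 7.166e+06 m
da_rev = 2*pi*rho*a^2/BC = 2*pi*1.238e-14*(7.166e+06)^2/157.7 = 0.0253292556 m per revolution
N = H/da_rev = 88667.0000 m / 0.0253292556 m = 3.5005766e+06 revolutions
P = 2*pi*sqrt(a^3/mu) = 6037.0730 s
lifetime = N*P = 3.5005766e+06 * 6037.0730 = 2.1133237e+10 s = 244597.6452 days
years = 244597.6452 / 365.25 = 669.6719 years

669.6719 years


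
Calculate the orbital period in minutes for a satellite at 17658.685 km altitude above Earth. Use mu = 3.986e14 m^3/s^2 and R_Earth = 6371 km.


r = 24029.6850 km = 2.4029685e+07 m
T = 2*pi*sqrt(r^3/mu) = 2*pi*sqrt(1.3875359e+22 / 3.986e14)
T = 37070.9178 s = 617.8486 min

617.8486 minutes


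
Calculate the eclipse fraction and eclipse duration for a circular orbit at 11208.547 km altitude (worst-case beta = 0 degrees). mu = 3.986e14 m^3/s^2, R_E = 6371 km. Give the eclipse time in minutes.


r = 17579.5470 km
T = 386.6086 min
Eclipse fraction = arcsin(R_E/r)/pi = arcsin(6371.0000/17579.5470)/pi
= arcsin(0.3624098)/pi = 0.1180459
Eclipse duration = 0.1180459 * 386.6086 = 45.6376 min

45.6376 minutes


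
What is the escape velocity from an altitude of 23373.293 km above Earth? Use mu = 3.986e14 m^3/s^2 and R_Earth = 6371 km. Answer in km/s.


r = 6371.0 + 23373.293 = 29744.2930 km = 2.9744293e+07 m
v_esc = sqrt(2*mu/r) = sqrt(2*3.986e14 / 2.9744293e+07)
v_esc = 5177.0436 m/s = 5.1770 km/s

5.1770 km/s


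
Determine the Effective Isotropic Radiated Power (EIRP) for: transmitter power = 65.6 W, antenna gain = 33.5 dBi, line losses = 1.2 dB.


Pt = 65.6 W = 18.1690 dBW
EIRP = Pt_dBW + Gt - losses = 18.1690 + 33.5 - 1.2 = 50.4690 dBW

50.4690 dBW


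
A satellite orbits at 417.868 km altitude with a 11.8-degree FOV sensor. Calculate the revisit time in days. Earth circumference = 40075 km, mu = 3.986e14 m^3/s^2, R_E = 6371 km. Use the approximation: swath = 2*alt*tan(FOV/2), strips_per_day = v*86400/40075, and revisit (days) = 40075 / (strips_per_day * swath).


swath = 2*417.868*tan(0.1029744) = 86.3649 km
v = sqrt(mu/r) = 7662.4908 m/s = 7.6625 km/s
strips/day = v*86400/40075 = 7.6625*86400/40075 = 16.5200
coverage/day = strips * swath = 16.5200 * 86.3649 = 1426.7488 km
revisit = 40075 / 1426.7488 = 28.0883 days

28.0883 days


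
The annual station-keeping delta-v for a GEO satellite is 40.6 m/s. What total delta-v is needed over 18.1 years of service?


dV = rate * years = 40.6 * 18.1
dV = 734.8600 m/s

734.8600 m/s


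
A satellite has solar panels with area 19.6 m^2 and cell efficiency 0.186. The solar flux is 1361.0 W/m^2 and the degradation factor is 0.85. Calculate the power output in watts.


P = area * eta * S * degradation
P = 19.6 * 0.186 * 1361.0 * 0.85
P = 4217.4124 W

4217.4124 W


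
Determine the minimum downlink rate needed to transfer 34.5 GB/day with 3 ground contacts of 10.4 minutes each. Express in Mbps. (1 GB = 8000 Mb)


total contact time = 3 * 10.4 * 60 = 1872.0000 s
data = 34.5 GB = 276000.0000 Mb
rate = 276000.0000 / 1872.0000 = 147.4359 Mbps

147.4359 Mbps


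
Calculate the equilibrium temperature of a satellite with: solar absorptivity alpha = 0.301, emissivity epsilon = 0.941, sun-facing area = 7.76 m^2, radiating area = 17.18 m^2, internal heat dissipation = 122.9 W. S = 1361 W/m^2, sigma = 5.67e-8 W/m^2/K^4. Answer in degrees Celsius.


Numerator = alpha*S*A_sun + Q_int = 0.301*1361*7.76 + 122.9 = 3301.8694 W
Denominator = eps*sigma*A_rad = 0.941*5.67e-8*17.18 = 9.1663375e-07 W/K^4
T^4 = 3.6021687e+09 K^4
T = 244.9859 K = -28.1641 C

-28.1641 degrees Celsius


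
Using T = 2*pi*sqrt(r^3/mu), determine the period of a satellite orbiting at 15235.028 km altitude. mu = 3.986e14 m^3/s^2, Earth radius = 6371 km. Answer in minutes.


r = 21606.0280 km = 2.1606028e+07 m
T = 2*pi*sqrt(r^3/mu) = 2*pi*sqrt(1.0086136e+22 / 3.986e14)
T = 31606.2975 s = 526.7716 min

526.7716 minutes


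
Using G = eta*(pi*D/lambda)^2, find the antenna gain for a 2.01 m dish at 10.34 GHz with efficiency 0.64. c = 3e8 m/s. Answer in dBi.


lambda = c/f = 3e8 / 1.034e+10 = 0.02901354 m
G = eta*(pi*D/lambda)^2 = 0.64*(pi*2.01/0.02901354)^2
G = 30315.8956 (linear)
G = 10*log10(30315.8956) = 44.8167 dBi

44.8167 dBi


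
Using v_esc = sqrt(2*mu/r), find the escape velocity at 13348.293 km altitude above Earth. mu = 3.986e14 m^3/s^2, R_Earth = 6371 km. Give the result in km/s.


r = 6371.0 + 13348.293 = 19719.2930 km = 1.9719293e+07 m
v_esc = sqrt(2*mu/r) = sqrt(2*3.986e14 / 1.9719293e+07)
v_esc = 6358.2555 m/s = 6.3583 km/s

6.3583 km/s


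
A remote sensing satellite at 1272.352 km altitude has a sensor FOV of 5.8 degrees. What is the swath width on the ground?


FOV = 5.8 deg = 0.1012291 rad
swath = 2 * alt * tan(FOV/2) = 2 * 1272.352 * tan(0.05061455)
swath = 2 * 1272.352 * 0.05065781
swath = 128.9091 km

128.9091 km


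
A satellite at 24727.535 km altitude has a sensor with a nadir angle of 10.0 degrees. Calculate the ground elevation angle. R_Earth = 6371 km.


r = R_E + alt = 31098.5350 km
Law of sines in the satellite / Earth-center / ground-point triangle:
  sin(nadir)/R_E = sin(90 + el)/r  =>  cos(el) = (r/R_E)*sin(nadir)
cos(el) = (31098.5350 / 6371.0000) * sin(10.0 deg) = 0.8476227
el = arccos(0.8476227) = 32.0460 deg
(Earth-central angle = 90 - nadir - el = 47.9540 deg)

32.0460 degrees


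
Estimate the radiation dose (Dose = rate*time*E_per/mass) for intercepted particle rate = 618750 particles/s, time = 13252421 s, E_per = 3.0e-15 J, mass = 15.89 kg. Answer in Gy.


Total energy deposited = rate * time * E_per
  = 618750 * 13252421 * 3.0e-15 = 0.02459981 J
Dose = E_total / mass = 0.02459981 / 15.89
Dose = 0.001548131 Gy

0.0015 Gy


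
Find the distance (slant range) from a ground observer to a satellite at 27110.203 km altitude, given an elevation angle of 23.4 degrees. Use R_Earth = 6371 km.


h = 27110.203 km, el = 23.4 deg
d = -R_E*sin(el) + sqrt((R_E*sin(el))^2 + 2*R_E*h + h^2)
d = -6371.0000*sin(0.408407) + sqrt((6371.0000*0.3971479)^2 + 2*6371.0000*27110.203 + 27110.203^2)
d = 30436.4718 km

30436.4718 km


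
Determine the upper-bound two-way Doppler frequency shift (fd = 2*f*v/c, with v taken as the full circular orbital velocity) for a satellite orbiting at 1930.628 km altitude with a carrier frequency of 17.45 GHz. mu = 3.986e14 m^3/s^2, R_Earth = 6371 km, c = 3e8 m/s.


r = 8.301628e+06 m
v = sqrt(mu/r) = 6929.2625 m/s (worst-case radial velocity)
f = 17.45 GHz = 1.745e+10 Hz
fd = 2*f*v/c = 2*1.745e+10*6929.2625/3.0e+08
fd = 806104.2023 Hz

806104.2023 Hz


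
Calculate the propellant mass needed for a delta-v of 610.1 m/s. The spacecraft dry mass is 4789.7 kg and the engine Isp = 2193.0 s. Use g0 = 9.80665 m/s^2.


ve = Isp * g0 = 2193.0 * 9.80665 = 21505.983450 m/s
mass ratio = exp(dv/ve) = exp(610.1/21505.983450) = 1.02877508
m_prop = m_dry * (mr - 1) = 4789.7 * (1.02877508 - 1)
m_prop = 137.8240 kg

137.8240 kg


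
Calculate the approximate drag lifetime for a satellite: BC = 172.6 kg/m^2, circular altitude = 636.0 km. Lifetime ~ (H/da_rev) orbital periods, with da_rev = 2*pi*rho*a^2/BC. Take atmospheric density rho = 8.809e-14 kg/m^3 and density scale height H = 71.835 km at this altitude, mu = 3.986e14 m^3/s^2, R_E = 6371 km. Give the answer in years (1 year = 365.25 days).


a = R_E + alt = 7007.0000 km = 7.007e+06 m
da_rev = 2*pi*rho*a^2/BC = 2*pi*8.809e-14*(7.007e+06)^2/172.6 = 0.15744538 m per revolution
N = H/da_rev = 71835.0000 m / 0.15744538 m = 456253.4634 revolutions
P = 2*pi*sqrt(a^3/mu) = 5837.2648 s
lifetime = N*P = 456253.4634 * 5837.2648 = 2.6632723e+09 s = 30824.9108 days
years = 30824.9108 / 365.25 = 84.3940 years

84.3940 years


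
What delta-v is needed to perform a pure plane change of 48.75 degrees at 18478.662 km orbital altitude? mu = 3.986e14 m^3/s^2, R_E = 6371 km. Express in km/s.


r = 24849.6620 km = 2.4849662e+07 m
V = sqrt(mu/r) = 4005.0543 m/s
di = 48.75 deg = 0.850848 rad
dV = 2*V*sin(di/2) = 2*4005.0543*sin(0.425424)
dV = 3305.8281 m/s = 3.3058 km/s

3.3058 km/s


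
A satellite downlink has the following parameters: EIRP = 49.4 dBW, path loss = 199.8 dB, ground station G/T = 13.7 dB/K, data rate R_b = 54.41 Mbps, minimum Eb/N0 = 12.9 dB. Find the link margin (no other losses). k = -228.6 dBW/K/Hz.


C/N0 = EIRP - FSPL + G/T - k = 49.4 - 199.8 + 13.7 - (-228.6)
C/N0 = 91.9000 dB-Hz
R_b = 54.41 Mbps = 5.441e+07 bps -> 10*log10(R_b) = 77.3568 dB-Hz
Eb/N0 = C/N0 - 10*log10(R_b) = 91.9000 - 77.3568 = 14.5432 dB
Margin = Eb/N0 - Eb/N0_req = 14.5432 - 12.9 = 1.6432 dB (link closes)

1.6432 dB


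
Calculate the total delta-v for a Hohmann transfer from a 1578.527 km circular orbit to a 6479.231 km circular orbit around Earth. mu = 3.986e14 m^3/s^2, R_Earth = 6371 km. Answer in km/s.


r1 = 7949.5270 km = 7.949527e+06 m
r2 = 12850.2310 km = 1.2850231e+07 m
dv1 = sqrt(mu/r1)*(sqrt(2*r2/(r1+r2)) - 1) = 790.1151 m/s
dv2 = sqrt(mu/r2)*(1 - sqrt(2*r1/(r1+r2))) = 700.1259 m/s
total dv = |dv1| + |dv2| = 790.1151 + 700.1259 = 1490.2409 m/s = 1.4902 km/s

1.4902 km/s


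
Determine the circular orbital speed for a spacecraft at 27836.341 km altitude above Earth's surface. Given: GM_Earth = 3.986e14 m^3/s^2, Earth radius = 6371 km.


r = R_E + alt = 6371.0 + 27836.341 = 34207.3410 km = 3.4207341e+07 m
v = sqrt(mu/r) = sqrt(3.986e14 / 3.4207341e+07) = 3413.5714 m/s = 3.4136 km/s

3.4136 km/s


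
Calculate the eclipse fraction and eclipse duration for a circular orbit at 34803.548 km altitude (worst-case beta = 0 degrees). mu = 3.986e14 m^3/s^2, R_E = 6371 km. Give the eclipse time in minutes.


r = 41174.5480 km
T = 1385.8085 min
Eclipse fraction = arcsin(R_E/r)/pi = arcsin(6371.0000/41174.5480)/pi
= arcsin(0.1547315)/pi = 0.04945125
Eclipse duration = 0.04945125 * 1385.8085 = 68.5300 min

68.5300 minutes


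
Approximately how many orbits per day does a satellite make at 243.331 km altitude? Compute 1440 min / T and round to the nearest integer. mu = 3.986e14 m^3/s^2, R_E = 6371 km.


r = 6.614331e+06 m
T = 2*pi*sqrt(r^3/mu) = 5353.5284 s = 89.2255 min
revs/day = 1440 / 89.2255 = 16.1389
Rounded: 16 revolutions per day

16 revolutions per day


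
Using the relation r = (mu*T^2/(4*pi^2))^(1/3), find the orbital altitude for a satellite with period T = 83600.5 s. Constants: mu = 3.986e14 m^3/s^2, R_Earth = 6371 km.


T = 83600.5 s
r = (mu*T^2/(4*pi^2))^(1/3) = (3.986e14 * 83600.5^2 / (4*pi^2))^(1/3)
r = 4.1323627e+07 m = 41323.6273 km
alt = r - R_E = 41323.6273 - 6371 = 34952.6273 km

34952.6273 km


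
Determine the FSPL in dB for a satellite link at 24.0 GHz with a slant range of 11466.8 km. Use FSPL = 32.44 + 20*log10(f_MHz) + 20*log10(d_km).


f = 24.0 GHz = 24000.0000 MHz
d = 11466.8 km
FSPL = 32.44 + 20*log10(24000.0000) + 20*log10(11466.8)
FSPL = 32.44 + 87.6042 + 81.1888
FSPL = 201.2331 dB

201.2331 dB


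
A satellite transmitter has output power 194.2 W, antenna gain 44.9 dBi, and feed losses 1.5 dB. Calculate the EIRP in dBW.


Pt = 194.2 W = 22.8825 dBW
EIRP = Pt_dBW + Gt - losses = 22.8825 + 44.9 - 1.5 = 66.2825 dBW

66.2825 dBW


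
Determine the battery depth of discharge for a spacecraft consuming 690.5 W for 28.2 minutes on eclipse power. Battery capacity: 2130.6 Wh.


E_used = P * t / 60 = 690.5 * 28.2 / 60 = 324.5350 Wh
DOD = E_used / E_total * 100 = 324.5350 / 2130.6 * 100
DOD = 15.2321 %

15.2321 %


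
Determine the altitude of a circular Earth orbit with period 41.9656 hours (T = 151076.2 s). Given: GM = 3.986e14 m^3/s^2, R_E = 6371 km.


T = 151076.2 s
r = (mu*T^2/(4*pi^2))^(1/3) = (3.986e14 * 151076.2^2 / (4*pi^2))^(1/3)
r = 6.1308857e+07 m = 61308.8572 km
alt = r - R_E = 61308.8572 - 6371 = 54937.8572 km

54937.8572 km


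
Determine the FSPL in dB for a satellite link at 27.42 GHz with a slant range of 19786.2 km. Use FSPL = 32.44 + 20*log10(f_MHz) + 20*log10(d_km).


f = 27.42 GHz = 27420.0000 MHz
d = 19786.2 km
FSPL = 32.44 + 20*log10(27420.0000) + 20*log10(19786.2)
FSPL = 32.44 + 88.7613 + 85.9272
FSPL = 207.1286 dB

207.1286 dB


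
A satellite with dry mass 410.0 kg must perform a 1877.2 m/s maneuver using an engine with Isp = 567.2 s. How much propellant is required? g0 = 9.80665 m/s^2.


ve = Isp * g0 = 567.2 * 9.80665 = 5562.331880 m/s
mass ratio = exp(dv/ve) = exp(1877.2/5562.331880) = 1.40141769
m_prop = m_dry * (mr - 1) = 410.0 * (1.40141769 - 1)
m_prop = 164.5813 kg

164.5813 kg


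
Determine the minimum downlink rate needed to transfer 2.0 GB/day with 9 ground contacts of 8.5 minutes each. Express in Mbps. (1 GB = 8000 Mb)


total contact time = 9 * 8.5 * 60 = 4590.0000 s
data = 2.0 GB = 16000.0000 Mb
rate = 16000.0000 / 4590.0000 = 3.4858 Mbps

3.4858 Mbps


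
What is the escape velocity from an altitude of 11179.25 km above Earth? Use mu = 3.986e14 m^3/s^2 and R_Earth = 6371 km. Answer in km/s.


r = 6371.0 + 11179.25 = 17550.2500 km = 1.755025e+07 m
v_esc = sqrt(2*mu/r) = sqrt(2*3.986e14 / 1.755025e+07)
v_esc = 6739.7221 m/s = 6.7397 km/s

6.7397 km/s


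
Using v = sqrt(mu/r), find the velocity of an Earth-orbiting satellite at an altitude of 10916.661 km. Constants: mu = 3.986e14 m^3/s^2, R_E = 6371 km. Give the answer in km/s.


r = R_E + alt = 6371.0 + 10916.661 = 17287.6610 km = 1.7287661e+07 m
v = sqrt(mu/r) = sqrt(3.986e14 / 1.7287661e+07) = 4801.7609 m/s = 4.8018 km/s

4.8018 km/s


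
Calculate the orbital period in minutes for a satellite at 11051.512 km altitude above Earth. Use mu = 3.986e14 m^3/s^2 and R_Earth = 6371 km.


r = 17422.5120 km = 1.7422512e+07 m
T = 2*pi*sqrt(r^3/mu) = 2*pi*sqrt(5.2884977e+21 / 3.986e14)
T = 22886.3945 s = 381.4399 min

381.4399 minutes


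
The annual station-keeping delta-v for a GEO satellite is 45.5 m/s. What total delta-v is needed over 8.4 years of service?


dV = rate * years = 45.5 * 8.4
dV = 382.2000 m/s

382.2000 m/s


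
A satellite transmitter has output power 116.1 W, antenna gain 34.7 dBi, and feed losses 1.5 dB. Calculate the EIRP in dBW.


Pt = 116.1 W = 20.6483 dBW
EIRP = Pt_dBW + Gt - losses = 20.6483 + 34.7 - 1.5 = 53.8483 dBW

53.8483 dBW


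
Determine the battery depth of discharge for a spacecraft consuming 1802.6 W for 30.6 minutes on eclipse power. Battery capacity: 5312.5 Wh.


E_used = P * t / 60 = 1802.6 * 30.6 / 60 = 919.3260 Wh
DOD = E_used / E_total * 100 = 919.3260 / 5312.5 * 100
DOD = 17.3050 %

17.3050 %


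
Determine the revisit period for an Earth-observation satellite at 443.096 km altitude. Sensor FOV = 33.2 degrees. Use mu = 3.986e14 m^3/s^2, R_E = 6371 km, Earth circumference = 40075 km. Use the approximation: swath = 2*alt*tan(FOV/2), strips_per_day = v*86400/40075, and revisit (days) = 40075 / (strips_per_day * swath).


swath = 2*443.096*tan(0.2897247) = 264.1853 km
v = sqrt(mu/r) = 7648.2931 m/s = 7.6483 km/s
strips/day = v*86400/40075 = 7.6483*86400/40075 = 16.4894
coverage/day = strips * swath = 16.4894 * 264.1853 = 4356.2560 km
revisit = 40075 / 4356.2560 = 9.1994 days

9.1994 days


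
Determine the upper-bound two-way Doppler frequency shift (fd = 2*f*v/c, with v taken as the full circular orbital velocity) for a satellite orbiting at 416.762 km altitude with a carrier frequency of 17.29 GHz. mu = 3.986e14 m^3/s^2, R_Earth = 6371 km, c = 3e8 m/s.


r = 6.787762e+06 m
v = sqrt(mu/r) = 7663.1150 m/s (worst-case radial velocity)
f = 17.29 GHz = 1.729e+10 Hz
fd = 2*f*v/c = 2*1.729e+10*7663.1150/3.0e+08
fd = 883301.7244 Hz

883301.7244 Hz


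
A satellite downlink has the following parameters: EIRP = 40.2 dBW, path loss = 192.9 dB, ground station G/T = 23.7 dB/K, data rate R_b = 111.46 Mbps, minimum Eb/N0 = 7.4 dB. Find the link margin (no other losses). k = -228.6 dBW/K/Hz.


C/N0 = EIRP - FSPL + G/T - k = 40.2 - 192.9 + 23.7 - (-228.6)
C/N0 = 99.6000 dB-Hz
R_b = 111.46 Mbps = 1.1146e+08 bps -> 10*log10(R_b) = 80.4712 dB-Hz
Eb/N0 = C/N0 - 10*log10(R_b) = 99.6000 - 80.4712 = 19.1288 dB
Margin = Eb/N0 - Eb/N0_req = 19.1288 - 7.4 = 11.7288 dB (link closes)

11.7288 dB


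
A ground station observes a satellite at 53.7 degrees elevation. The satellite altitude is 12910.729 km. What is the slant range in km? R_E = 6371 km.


h = 12910.729 km, el = 53.7 deg
d = -R_E*sin(el) + sqrt((R_E*sin(el))^2 + 2*R_E*h + h^2)
d = -6371.0000*sin(0.9372418) + sqrt((6371.0000*0.8059283)^2 + 2*6371.0000*12910.729 + 12910.729^2)
d = 13774.6676 km

13774.6676 km


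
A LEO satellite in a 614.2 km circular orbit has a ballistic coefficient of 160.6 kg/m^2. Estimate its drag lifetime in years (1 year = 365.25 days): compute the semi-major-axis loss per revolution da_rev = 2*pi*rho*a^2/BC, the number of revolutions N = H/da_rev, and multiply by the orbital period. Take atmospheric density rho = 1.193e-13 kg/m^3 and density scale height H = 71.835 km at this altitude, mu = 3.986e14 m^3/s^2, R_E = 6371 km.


a = R_E + alt = 6985.2000 km = 6.9852e+06 m
da_rev = 2*pi*rho*a^2/BC = 2*pi*1.193e-13*(6.9852e+06)^2/160.6 = 0.227736406 m per revolution
N = H/da_rev = 71835.0000 m / 0.227736406 m = 315430.4637 revolutions
P = 2*pi*sqrt(a^3/mu) = 5810.0449 s
lifetime = N*P = 315430.4637 * 5810.0449 = 1.8326652e+09 s = 21211.4023 days
years = 21211.4023 / 365.25 = 58.0737 years

58.0737 years


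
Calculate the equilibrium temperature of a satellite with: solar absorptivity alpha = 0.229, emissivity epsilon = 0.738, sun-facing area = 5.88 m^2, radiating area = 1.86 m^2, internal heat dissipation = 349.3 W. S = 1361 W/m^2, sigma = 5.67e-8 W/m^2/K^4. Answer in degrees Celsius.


Numerator = alpha*S*A_sun + Q_int = 0.229*1361*5.88 + 349.3 = 2181.9137 W
Denominator = eps*sigma*A_rad = 0.738*5.67e-8*1.86 = 7.7830956e-08 W/K^4
T^4 = 2.8034009e+10 K^4
T = 409.1865 K = 136.0365 C

136.0365 degrees Celsius


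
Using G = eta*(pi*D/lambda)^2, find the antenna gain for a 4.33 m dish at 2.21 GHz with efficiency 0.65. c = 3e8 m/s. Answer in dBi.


lambda = c/f = 3e8 / 2.21e+09 = 0.1357466 m
G = eta*(pi*D/lambda)^2 = 0.65*(pi*4.33/0.1357466)^2
G = 6527.2603 (linear)
G = 10*log10(6527.2603) = 38.1473 dBi

38.1473 dBi


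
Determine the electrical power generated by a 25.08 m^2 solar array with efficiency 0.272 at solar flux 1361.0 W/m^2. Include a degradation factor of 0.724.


P = area * eta * S * degradation
P = 25.08 * 0.272 * 1361.0 * 0.724
P = 6721.9167 W

6721.9167 W


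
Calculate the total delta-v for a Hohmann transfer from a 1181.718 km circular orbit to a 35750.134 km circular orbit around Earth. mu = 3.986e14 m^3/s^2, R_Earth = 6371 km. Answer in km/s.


r1 = 7552.7180 km = 7.552718e+06 m
r2 = 42121.1340 km = 4.2121134e+07 m
dv1 = sqrt(mu/r1)*(sqrt(2*r2/(r1+r2)) - 1) = 2195.8990 m/s
dv2 = sqrt(mu/r2)*(1 - sqrt(2*r1/(r1+r2))) = 1379.8558 m/s
total dv = |dv1| + |dv2| = 2195.8990 + 1379.8558 = 3575.7548 m/s = 3.5758 km/s

3.5758 km/s


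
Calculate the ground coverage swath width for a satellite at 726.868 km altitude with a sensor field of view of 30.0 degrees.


FOV = 30.0 deg = 0.5235988 rad
swath = 2 * alt * tan(FOV/2) = 2 * 726.868 * tan(0.2617994)
swath = 2 * 726.868 * 0.2679492
swath = 389.5274 km

389.5274 km


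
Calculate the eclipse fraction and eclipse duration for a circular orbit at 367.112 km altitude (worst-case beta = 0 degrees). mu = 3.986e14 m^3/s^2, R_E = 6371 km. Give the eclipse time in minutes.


r = 6738.1120 km
T = 91.7418 min
Eclipse fraction = arcsin(R_E/r)/pi = arcsin(6371.0000/6738.1120)/pi
= arcsin(0.9455171)/pi = 0.394443
Eclipse duration = 0.394443 * 91.7418 = 36.1869 min

36.1869 minutes


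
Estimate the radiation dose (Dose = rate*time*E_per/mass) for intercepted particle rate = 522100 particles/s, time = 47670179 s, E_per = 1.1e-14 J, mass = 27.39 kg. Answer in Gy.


Total energy deposited = rate * time * E_per
  = 522100 * 47670179 * 1.1e-14 = 0.2737746 J
Dose = E_total / mass = 0.2737746 / 27.39
Dose = 0.009995422 Gy

0.0100 Gy


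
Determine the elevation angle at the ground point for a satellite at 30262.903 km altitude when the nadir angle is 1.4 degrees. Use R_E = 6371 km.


r = R_E + alt = 36633.9030 km
Law of sines in the satellite / Earth-center / ground-point triangle:
  sin(nadir)/R_E = sin(90 + el)/r  =>  cos(el) = (r/R_E)*sin(nadir)
cos(el) = (36633.9030 / 6371.0000) * sin(1.4 deg) = 0.1404875
el = arccos(0.1404875) = 81.9239 deg
(Earth-central angle = 90 - nadir - el = 6.6761 deg)

81.9239 degrees


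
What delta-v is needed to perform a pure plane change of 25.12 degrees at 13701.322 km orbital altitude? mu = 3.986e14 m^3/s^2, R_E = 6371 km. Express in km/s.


r = 20072.3220 km = 2.0072322e+07 m
V = sqrt(mu/r) = 4456.2530 m/s
di = 25.12 deg = 0.4384267 rad
dV = 2*V*sin(di/2) = 2*4456.2530*sin(0.2192134)
dV = 1938.1302 m/s = 1.9381 km/s

1.9381 km/s


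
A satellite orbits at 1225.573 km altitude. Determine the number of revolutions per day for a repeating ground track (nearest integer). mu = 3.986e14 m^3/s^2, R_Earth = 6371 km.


r = 7.596573e+06 m
T = 2*pi*sqrt(r^3/mu) = 6589.2775 s = 109.8213 min
revs/day = 1440 / 109.8213 = 13.1122
Rounded: 13 revolutions per day

13 revolutions per day


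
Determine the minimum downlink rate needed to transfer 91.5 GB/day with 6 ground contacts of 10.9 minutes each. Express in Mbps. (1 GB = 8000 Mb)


total contact time = 6 * 10.9 * 60 = 3924.0000 s
data = 91.5 GB = 732000.0000 Mb
rate = 732000.0000 / 3924.0000 = 186.5443 Mbps

186.5443 Mbps


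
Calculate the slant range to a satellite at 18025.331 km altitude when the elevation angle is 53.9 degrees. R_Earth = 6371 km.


h = 18025.331 km, el = 53.9 deg
d = -R_E*sin(el) + sqrt((R_E*sin(el))^2 + 2*R_E*h + h^2)
d = -6371.0000*sin(0.9407325) + sqrt((6371.0000*0.8079899)^2 + 2*6371.0000*18025.331 + 18025.331^2)
d = 18958.1086 km

18958.1086 km


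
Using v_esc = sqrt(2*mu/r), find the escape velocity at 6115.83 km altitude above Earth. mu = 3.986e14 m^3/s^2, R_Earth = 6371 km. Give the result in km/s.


r = 6371.0 + 6115.83 = 12486.8300 km = 1.248683e+07 m
v_esc = sqrt(2*mu/r) = sqrt(2*3.986e14 / 1.248683e+07)
v_esc = 7990.1981 m/s = 7.9902 km/s

7.9902 km/s


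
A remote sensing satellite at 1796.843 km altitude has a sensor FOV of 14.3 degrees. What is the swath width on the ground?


FOV = 14.3 deg = 0.2495821 rad
swath = 2 * alt * tan(FOV/2) = 2 * 1796.843 * tan(0.124791)
swath = 2 * 1796.843 * 0.1254429
swath = 450.8023 km

450.8023 km


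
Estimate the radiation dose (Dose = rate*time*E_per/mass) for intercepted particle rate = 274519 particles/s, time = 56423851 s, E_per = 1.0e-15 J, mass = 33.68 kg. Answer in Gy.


Total energy deposited = rate * time * E_per
  = 274519 * 56423851 * 1.0e-15 = 0.01548942 J
Dose = E_total / mass = 0.01548942 / 33.68
Dose = 4.5989962e-04 Gy

4.5990e-04 Gy


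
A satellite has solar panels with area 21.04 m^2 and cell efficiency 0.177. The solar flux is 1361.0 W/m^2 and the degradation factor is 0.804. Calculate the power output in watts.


P = area * eta * S * degradation
P = 21.04 * 0.177 * 1361.0 * 0.804
P = 4075.0522 W

4075.0522 W


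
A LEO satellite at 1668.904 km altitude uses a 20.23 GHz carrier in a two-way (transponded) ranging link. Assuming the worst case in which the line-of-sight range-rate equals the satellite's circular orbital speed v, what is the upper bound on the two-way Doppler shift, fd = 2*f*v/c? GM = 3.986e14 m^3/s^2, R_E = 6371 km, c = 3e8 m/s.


r = 8.039904e+06 m
v = sqrt(mu/r) = 7041.1438 m/s (worst-case radial velocity)
f = 20.23 GHz = 2.023e+10 Hz
fd = 2*f*v/c = 2*2.023e+10*7041.1438/3.0e+08
fd = 949615.5975 Hz

949615.5975 Hz


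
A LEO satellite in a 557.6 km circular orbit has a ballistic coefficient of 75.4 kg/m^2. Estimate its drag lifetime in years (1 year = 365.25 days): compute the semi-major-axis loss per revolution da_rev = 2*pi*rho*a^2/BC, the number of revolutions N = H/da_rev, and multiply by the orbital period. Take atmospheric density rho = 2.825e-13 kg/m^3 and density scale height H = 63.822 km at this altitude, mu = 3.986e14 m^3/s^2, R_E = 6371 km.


a = R_E + alt = 6928.6000 km = 6.9286e+06 m
da_rev = 2*pi*rho*a^2/BC = 2*pi*2.825e-13*(6.9286e+06)^2/75.4 = 1.130103 m per revolution
N = H/da_rev = 63822.0000 m / 1.130103 m = 56474.5080 revolutions
P = 2*pi*sqrt(a^3/mu) = 5739.5713 s
lifetime = N*P = 56474.5080 * 5739.5713 = 3.2413947e+08 s = 3751.6142 days
years = 3751.6142 / 365.25 = 10.2714 years

10.2714 years


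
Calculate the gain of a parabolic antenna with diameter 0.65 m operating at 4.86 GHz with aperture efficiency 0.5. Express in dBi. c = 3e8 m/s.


lambda = c/f = 3e8 / 4.86e+09 = 0.0617284 m
G = eta*(pi*D/lambda)^2 = 0.5*(pi*0.65/0.0617284)^2
G = 547.1753 (linear)
G = 10*log10(547.1753) = 27.3813 dBi

27.3813 dBi


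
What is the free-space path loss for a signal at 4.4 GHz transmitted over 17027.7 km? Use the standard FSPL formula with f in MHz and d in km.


f = 4.4 GHz = 4400.0000 MHz
d = 17027.7 km
FSPL = 32.44 + 20*log10(4400.0000) + 20*log10(17027.7)
FSPL = 32.44 + 72.8691 + 84.6231
FSPL = 189.9322 dB

189.9322 dB


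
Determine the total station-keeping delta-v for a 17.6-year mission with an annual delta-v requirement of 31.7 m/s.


dV = rate * years = 31.7 * 17.6
dV = 557.9200 m/s

557.9200 m/s


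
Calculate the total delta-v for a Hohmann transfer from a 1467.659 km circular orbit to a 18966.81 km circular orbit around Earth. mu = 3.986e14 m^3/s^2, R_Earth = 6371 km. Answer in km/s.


r1 = 7838.6590 km = 7.838659e+06 m
r2 = 25337.8100 km = 2.533781e+07 m
dv1 = sqrt(mu/r1)*(sqrt(2*r2/(r1+r2)) - 1) = 1682.2153 m/s
dv2 = sqrt(mu/r2)*(1 - sqrt(2*r1/(r1+r2))) = 1239.7905 m/s
total dv = |dv1| + |dv2| = 1682.2153 + 1239.7905 = 2922.0058 m/s = 2.9220 km/s

2.9220 km/s


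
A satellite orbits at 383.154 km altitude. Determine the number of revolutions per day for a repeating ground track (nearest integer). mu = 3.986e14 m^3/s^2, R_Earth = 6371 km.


r = 6.754154e+06 m
T = 2*pi*sqrt(r^3/mu) = 5524.1779 s = 92.0696 min
revs/day = 1440 / 92.0696 = 15.6403
Rounded: 16 revolutions per day

16 revolutions per day


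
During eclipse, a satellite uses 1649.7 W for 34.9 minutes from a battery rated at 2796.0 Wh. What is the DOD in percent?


E_used = P * t / 60 = 1649.7 * 34.9 / 60 = 959.5755 Wh
DOD = E_used / E_total * 100 = 959.5755 / 2796.0 * 100
DOD = 34.3196 %

34.3196 %


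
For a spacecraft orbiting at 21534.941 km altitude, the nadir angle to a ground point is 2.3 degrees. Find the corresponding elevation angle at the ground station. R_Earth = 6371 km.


r = R_E + alt = 27905.9410 km
Law of sines in the satellite / Earth-center / ground-point triangle:
  sin(nadir)/R_E = sin(90 + el)/r  =>  cos(el) = (r/R_E)*sin(nadir)
cos(el) = (27905.9410 / 6371.0000) * sin(2.3 deg) = 0.1757833
el = arccos(0.1757833) = 79.8758 deg
(Earth-central angle = 90 - nadir - el = 7.8242 deg)

79.8758 degrees


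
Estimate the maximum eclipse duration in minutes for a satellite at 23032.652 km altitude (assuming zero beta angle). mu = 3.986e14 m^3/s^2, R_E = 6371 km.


r = 29403.6520 km
T = 836.2996 min
Eclipse fraction = arcsin(R_E/r)/pi = arcsin(6371.0000/29403.6520)/pi
= arcsin(0.2166738)/pi = 0.06952079
Eclipse duration = 0.06952079 * 836.2996 = 58.1402 min

58.1402 minutes


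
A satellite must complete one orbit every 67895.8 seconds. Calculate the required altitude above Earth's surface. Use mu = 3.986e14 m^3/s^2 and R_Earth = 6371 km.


T = 67895.8 s
r = (mu*T^2/(4*pi^2))^(1/3) = (3.986e14 * 67895.8^2 / (4*pi^2))^(1/3)
r = 3.5971161e+07 m = 35971.1613 km
alt = r - R_E = 35971.1613 - 6371 = 29600.1613 km

29600.1613 km


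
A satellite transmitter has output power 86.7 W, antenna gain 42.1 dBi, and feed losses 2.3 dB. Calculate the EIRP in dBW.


Pt = 86.7 W = 19.3802 dBW
EIRP = Pt_dBW + Gt - losses = 19.3802 + 42.1 - 2.3 = 59.1802 dBW

59.1802 dBW


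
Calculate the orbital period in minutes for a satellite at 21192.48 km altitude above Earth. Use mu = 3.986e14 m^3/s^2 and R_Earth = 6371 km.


r = 27563.4800 km = 2.756348e+07 m
T = 2*pi*sqrt(r^3/mu) = 2*pi*sqrt(2.0941228e+22 / 3.986e14)
T = 45542.0204 s = 759.0337 min

759.0337 minutes


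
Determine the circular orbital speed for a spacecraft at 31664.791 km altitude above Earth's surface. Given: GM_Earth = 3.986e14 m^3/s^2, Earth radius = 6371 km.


r = R_E + alt = 6371.0 + 31664.791 = 38035.7910 km = 3.8035791e+07 m
v = sqrt(mu/r) = sqrt(3.986e14 / 3.8035791e+07) = 3237.2215 m/s = 3.2372 km/s

3.2372 km/s


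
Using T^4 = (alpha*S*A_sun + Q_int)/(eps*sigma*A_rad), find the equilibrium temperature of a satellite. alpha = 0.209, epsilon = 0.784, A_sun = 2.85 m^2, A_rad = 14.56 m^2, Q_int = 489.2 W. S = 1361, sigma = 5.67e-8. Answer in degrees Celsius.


Numerator = alpha*S*A_sun + Q_int = 0.209*1361*2.85 + 489.2 = 1299.8797 W
Denominator = eps*sigma*A_rad = 0.784*5.67e-8*14.56 = 6.4723277e-07 W/K^4
T^4 = 2.008365e+09 K^4
T = 211.6950 K = -61.4550 C

-61.4550 degrees Celsius


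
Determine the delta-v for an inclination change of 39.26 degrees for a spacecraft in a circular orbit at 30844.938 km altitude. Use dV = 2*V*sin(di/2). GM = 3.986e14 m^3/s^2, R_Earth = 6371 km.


r = 37215.9380 km = 3.7215938e+07 m
V = sqrt(mu/r) = 3272.6847 m/s
di = 39.26 deg = 0.6852163 rad
dV = 2*V*sin(di/2) = 2*3272.6847*sin(0.3426081)
dV = 2198.8827 m/s = 2.1989 km/s

2.1989 km/s


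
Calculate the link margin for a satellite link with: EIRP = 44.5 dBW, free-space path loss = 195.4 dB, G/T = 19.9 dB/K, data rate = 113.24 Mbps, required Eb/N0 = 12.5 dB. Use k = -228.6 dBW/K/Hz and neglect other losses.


C/N0 = EIRP - FSPL + G/T - k = 44.5 - 195.4 + 19.9 - (-228.6)
C/N0 = 97.6000 dB-Hz
R_b = 113.24 Mbps = 1.1324e+08 bps -> 10*log10(R_b) = 80.5400 dB-Hz
Eb/N0 = C/N0 - 10*log10(R_b) = 97.6000 - 80.5400 = 17.0600 dB
Margin = Eb/N0 - Eb/N0_req = 17.0600 - 12.5 = 4.5600 dB (link closes)

4.5600 dB
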